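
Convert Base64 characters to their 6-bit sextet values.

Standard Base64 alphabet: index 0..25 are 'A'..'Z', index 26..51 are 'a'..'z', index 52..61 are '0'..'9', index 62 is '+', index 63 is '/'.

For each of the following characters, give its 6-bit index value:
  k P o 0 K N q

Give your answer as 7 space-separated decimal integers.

'k': a..z range, 26 + ord('k') − ord('a') = 36
'P': A..Z range, ord('P') − ord('A') = 15
'o': a..z range, 26 + ord('o') − ord('a') = 40
'0': 0..9 range, 52 + ord('0') − ord('0') = 52
'K': A..Z range, ord('K') − ord('A') = 10
'N': A..Z range, ord('N') − ord('A') = 13
'q': a..z range, 26 + ord('q') − ord('a') = 42

Answer: 36 15 40 52 10 13 42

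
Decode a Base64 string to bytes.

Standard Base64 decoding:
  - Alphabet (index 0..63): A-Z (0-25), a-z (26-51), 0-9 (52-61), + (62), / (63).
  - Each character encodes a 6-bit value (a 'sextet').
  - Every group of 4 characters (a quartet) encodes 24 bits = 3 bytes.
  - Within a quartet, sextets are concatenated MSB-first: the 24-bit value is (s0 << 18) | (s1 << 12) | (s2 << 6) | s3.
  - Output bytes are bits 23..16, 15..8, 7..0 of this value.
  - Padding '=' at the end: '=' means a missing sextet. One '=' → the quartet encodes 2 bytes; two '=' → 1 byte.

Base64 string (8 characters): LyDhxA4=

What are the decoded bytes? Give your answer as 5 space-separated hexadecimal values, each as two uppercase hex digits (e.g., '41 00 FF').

Answer: 2F 20 E1 C4 0E

Derivation:
After char 0 ('L'=11): chars_in_quartet=1 acc=0xB bytes_emitted=0
After char 1 ('y'=50): chars_in_quartet=2 acc=0x2F2 bytes_emitted=0
After char 2 ('D'=3): chars_in_quartet=3 acc=0xBC83 bytes_emitted=0
After char 3 ('h'=33): chars_in_quartet=4 acc=0x2F20E1 -> emit 2F 20 E1, reset; bytes_emitted=3
After char 4 ('x'=49): chars_in_quartet=1 acc=0x31 bytes_emitted=3
After char 5 ('A'=0): chars_in_quartet=2 acc=0xC40 bytes_emitted=3
After char 6 ('4'=56): chars_in_quartet=3 acc=0x31038 bytes_emitted=3
Padding '=': partial quartet acc=0x31038 -> emit C4 0E; bytes_emitted=5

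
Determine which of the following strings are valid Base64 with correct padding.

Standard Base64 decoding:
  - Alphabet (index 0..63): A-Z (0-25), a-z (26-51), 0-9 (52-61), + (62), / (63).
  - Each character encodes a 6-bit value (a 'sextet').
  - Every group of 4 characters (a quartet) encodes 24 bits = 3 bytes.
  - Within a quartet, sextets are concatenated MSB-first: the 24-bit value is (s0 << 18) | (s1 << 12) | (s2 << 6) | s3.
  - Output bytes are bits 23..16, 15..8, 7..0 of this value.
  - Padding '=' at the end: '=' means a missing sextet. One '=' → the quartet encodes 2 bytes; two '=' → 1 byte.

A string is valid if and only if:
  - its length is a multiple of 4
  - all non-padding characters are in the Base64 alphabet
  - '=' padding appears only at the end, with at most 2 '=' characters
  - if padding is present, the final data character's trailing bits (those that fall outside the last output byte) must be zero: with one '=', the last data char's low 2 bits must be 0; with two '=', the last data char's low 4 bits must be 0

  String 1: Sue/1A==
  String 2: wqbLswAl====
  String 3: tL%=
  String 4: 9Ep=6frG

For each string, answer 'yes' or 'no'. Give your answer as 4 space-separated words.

String 1: 'Sue/1A==' → valid
String 2: 'wqbLswAl====' → invalid (4 pad chars (max 2))
String 3: 'tL%=' → invalid (bad char(s): ['%'])
String 4: '9Ep=6frG' → invalid (bad char(s): ['=']; '=' in middle)

Answer: yes no no no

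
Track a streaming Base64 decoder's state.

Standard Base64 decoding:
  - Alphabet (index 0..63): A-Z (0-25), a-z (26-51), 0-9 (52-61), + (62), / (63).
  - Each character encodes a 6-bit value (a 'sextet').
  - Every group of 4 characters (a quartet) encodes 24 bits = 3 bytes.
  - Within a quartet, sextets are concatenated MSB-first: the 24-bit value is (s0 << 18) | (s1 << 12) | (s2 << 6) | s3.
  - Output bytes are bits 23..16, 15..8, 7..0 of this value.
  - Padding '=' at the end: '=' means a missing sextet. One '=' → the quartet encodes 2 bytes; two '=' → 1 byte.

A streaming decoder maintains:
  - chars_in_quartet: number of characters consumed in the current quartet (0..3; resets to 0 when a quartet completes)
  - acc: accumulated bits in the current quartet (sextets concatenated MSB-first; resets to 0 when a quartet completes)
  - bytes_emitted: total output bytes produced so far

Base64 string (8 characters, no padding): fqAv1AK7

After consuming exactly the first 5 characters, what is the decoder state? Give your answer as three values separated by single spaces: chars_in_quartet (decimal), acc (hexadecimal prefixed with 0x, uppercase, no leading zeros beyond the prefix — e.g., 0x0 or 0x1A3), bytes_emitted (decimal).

Answer: 1 0x35 3

Derivation:
After char 0 ('f'=31): chars_in_quartet=1 acc=0x1F bytes_emitted=0
After char 1 ('q'=42): chars_in_quartet=2 acc=0x7EA bytes_emitted=0
After char 2 ('A'=0): chars_in_quartet=3 acc=0x1FA80 bytes_emitted=0
After char 3 ('v'=47): chars_in_quartet=4 acc=0x7EA02F -> emit 7E A0 2F, reset; bytes_emitted=3
After char 4 ('1'=53): chars_in_quartet=1 acc=0x35 bytes_emitted=3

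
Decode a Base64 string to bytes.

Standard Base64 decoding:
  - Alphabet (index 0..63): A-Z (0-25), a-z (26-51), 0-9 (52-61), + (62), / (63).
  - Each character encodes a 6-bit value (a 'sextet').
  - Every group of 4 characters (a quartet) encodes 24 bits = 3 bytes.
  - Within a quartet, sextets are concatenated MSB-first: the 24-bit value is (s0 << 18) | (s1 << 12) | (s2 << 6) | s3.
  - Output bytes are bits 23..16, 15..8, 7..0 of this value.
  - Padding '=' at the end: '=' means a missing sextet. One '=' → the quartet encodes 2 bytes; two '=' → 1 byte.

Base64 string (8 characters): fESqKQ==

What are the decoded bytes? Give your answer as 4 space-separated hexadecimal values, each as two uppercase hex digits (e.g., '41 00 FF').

After char 0 ('f'=31): chars_in_quartet=1 acc=0x1F bytes_emitted=0
After char 1 ('E'=4): chars_in_quartet=2 acc=0x7C4 bytes_emitted=0
After char 2 ('S'=18): chars_in_quartet=3 acc=0x1F112 bytes_emitted=0
After char 3 ('q'=42): chars_in_quartet=4 acc=0x7C44AA -> emit 7C 44 AA, reset; bytes_emitted=3
After char 4 ('K'=10): chars_in_quartet=1 acc=0xA bytes_emitted=3
After char 5 ('Q'=16): chars_in_quartet=2 acc=0x290 bytes_emitted=3
Padding '==': partial quartet acc=0x290 -> emit 29; bytes_emitted=4

Answer: 7C 44 AA 29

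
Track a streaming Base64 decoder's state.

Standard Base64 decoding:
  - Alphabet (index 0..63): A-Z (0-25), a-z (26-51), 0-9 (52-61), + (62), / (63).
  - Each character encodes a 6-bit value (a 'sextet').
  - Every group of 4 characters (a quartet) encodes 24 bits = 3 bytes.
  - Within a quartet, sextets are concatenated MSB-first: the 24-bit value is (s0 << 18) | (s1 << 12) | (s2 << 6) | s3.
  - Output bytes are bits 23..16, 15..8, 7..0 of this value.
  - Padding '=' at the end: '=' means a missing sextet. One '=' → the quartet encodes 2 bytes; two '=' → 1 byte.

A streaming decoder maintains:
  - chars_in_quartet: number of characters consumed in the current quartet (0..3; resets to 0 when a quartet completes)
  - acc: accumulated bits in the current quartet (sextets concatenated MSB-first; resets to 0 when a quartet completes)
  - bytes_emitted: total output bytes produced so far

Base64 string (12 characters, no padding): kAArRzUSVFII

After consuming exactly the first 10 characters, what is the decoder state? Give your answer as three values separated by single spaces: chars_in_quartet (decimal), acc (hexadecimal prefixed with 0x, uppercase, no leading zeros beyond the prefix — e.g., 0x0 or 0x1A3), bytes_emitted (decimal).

After char 0 ('k'=36): chars_in_quartet=1 acc=0x24 bytes_emitted=0
After char 1 ('A'=0): chars_in_quartet=2 acc=0x900 bytes_emitted=0
After char 2 ('A'=0): chars_in_quartet=3 acc=0x24000 bytes_emitted=0
After char 3 ('r'=43): chars_in_quartet=4 acc=0x90002B -> emit 90 00 2B, reset; bytes_emitted=3
After char 4 ('R'=17): chars_in_quartet=1 acc=0x11 bytes_emitted=3
After char 5 ('z'=51): chars_in_quartet=2 acc=0x473 bytes_emitted=3
After char 6 ('U'=20): chars_in_quartet=3 acc=0x11CD4 bytes_emitted=3
After char 7 ('S'=18): chars_in_quartet=4 acc=0x473512 -> emit 47 35 12, reset; bytes_emitted=6
After char 8 ('V'=21): chars_in_quartet=1 acc=0x15 bytes_emitted=6
After char 9 ('F'=5): chars_in_quartet=2 acc=0x545 bytes_emitted=6

Answer: 2 0x545 6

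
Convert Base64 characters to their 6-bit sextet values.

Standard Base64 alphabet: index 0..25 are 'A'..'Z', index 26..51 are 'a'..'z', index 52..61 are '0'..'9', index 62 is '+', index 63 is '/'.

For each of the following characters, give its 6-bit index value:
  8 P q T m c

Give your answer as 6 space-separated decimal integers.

Answer: 60 15 42 19 38 28

Derivation:
'8': 0..9 range, 52 + ord('8') − ord('0') = 60
'P': A..Z range, ord('P') − ord('A') = 15
'q': a..z range, 26 + ord('q') − ord('a') = 42
'T': A..Z range, ord('T') − ord('A') = 19
'm': a..z range, 26 + ord('m') − ord('a') = 38
'c': a..z range, 26 + ord('c') − ord('a') = 28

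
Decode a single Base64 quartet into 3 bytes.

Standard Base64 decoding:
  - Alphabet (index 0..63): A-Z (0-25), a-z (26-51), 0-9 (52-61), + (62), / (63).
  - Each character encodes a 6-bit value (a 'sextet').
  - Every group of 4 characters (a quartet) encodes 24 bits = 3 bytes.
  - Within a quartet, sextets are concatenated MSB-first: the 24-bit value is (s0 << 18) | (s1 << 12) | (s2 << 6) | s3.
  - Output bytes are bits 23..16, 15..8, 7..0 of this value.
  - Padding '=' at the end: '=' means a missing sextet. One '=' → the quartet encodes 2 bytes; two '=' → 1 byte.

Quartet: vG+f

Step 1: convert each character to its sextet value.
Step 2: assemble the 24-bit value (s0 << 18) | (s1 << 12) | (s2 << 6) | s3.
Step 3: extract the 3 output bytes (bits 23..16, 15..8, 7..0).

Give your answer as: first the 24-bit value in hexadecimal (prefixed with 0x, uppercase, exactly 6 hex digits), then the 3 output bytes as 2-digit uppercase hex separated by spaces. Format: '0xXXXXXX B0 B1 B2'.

Answer: 0xBC6F9F BC 6F 9F

Derivation:
Sextets: v=47, G=6, +=62, f=31
24-bit: (47<<18) | (6<<12) | (62<<6) | 31
      = 0xBC0000 | 0x006000 | 0x000F80 | 0x00001F
      = 0xBC6F9F
Bytes: (v>>16)&0xFF=BC, (v>>8)&0xFF=6F, v&0xFF=9F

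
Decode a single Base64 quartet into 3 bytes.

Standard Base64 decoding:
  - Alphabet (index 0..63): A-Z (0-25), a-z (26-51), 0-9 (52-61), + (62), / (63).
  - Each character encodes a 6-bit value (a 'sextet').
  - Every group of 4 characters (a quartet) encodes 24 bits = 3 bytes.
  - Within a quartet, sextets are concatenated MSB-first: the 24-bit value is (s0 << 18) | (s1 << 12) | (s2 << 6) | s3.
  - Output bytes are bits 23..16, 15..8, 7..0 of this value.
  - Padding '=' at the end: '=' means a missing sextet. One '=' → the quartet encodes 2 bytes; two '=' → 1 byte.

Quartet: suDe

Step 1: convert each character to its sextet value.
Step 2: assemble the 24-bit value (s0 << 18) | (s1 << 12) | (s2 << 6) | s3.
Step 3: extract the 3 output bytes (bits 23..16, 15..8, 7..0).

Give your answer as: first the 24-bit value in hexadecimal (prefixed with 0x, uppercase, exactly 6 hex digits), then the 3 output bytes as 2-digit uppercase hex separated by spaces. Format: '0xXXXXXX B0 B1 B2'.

Answer: 0xB2E0DE B2 E0 DE

Derivation:
Sextets: s=44, u=46, D=3, e=30
24-bit: (44<<18) | (46<<12) | (3<<6) | 30
      = 0xB00000 | 0x02E000 | 0x0000C0 | 0x00001E
      = 0xB2E0DE
Bytes: (v>>16)&0xFF=B2, (v>>8)&0xFF=E0, v&0xFF=DE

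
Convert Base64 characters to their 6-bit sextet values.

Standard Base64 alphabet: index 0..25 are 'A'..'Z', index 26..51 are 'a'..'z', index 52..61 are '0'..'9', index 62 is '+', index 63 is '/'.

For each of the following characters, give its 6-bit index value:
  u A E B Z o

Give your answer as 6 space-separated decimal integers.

Answer: 46 0 4 1 25 40

Derivation:
'u': a..z range, 26 + ord('u') − ord('a') = 46
'A': A..Z range, ord('A') − ord('A') = 0
'E': A..Z range, ord('E') − ord('A') = 4
'B': A..Z range, ord('B') − ord('A') = 1
'Z': A..Z range, ord('Z') − ord('A') = 25
'o': a..z range, 26 + ord('o') − ord('a') = 40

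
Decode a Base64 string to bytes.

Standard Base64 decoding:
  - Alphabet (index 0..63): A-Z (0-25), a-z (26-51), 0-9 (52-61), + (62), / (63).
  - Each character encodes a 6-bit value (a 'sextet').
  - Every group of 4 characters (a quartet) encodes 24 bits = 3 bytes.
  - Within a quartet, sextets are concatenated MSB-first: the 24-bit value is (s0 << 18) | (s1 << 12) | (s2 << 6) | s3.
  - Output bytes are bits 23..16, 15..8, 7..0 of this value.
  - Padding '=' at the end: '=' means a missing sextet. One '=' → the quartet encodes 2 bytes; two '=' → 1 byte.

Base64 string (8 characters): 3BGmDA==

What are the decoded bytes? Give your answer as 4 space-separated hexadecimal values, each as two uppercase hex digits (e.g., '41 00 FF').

Answer: DC 11 A6 0C

Derivation:
After char 0 ('3'=55): chars_in_quartet=1 acc=0x37 bytes_emitted=0
After char 1 ('B'=1): chars_in_quartet=2 acc=0xDC1 bytes_emitted=0
After char 2 ('G'=6): chars_in_quartet=3 acc=0x37046 bytes_emitted=0
After char 3 ('m'=38): chars_in_quartet=4 acc=0xDC11A6 -> emit DC 11 A6, reset; bytes_emitted=3
After char 4 ('D'=3): chars_in_quartet=1 acc=0x3 bytes_emitted=3
After char 5 ('A'=0): chars_in_quartet=2 acc=0xC0 bytes_emitted=3
Padding '==': partial quartet acc=0xC0 -> emit 0C; bytes_emitted=4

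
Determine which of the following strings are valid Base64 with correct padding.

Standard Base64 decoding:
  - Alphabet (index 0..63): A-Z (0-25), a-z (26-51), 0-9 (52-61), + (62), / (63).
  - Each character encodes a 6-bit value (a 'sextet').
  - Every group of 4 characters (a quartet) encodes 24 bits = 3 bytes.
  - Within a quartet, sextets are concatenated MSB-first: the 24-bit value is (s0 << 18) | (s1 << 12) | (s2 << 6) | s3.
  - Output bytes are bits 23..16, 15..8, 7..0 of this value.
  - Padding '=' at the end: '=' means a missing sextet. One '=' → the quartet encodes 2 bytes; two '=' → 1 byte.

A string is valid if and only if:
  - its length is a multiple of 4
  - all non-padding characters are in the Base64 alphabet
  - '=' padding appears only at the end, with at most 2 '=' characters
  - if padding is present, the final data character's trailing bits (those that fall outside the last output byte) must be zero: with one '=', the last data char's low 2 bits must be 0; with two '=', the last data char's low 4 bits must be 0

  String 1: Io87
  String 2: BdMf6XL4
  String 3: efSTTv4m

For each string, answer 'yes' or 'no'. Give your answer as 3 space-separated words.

Answer: yes yes yes

Derivation:
String 1: 'Io87' → valid
String 2: 'BdMf6XL4' → valid
String 3: 'efSTTv4m' → valid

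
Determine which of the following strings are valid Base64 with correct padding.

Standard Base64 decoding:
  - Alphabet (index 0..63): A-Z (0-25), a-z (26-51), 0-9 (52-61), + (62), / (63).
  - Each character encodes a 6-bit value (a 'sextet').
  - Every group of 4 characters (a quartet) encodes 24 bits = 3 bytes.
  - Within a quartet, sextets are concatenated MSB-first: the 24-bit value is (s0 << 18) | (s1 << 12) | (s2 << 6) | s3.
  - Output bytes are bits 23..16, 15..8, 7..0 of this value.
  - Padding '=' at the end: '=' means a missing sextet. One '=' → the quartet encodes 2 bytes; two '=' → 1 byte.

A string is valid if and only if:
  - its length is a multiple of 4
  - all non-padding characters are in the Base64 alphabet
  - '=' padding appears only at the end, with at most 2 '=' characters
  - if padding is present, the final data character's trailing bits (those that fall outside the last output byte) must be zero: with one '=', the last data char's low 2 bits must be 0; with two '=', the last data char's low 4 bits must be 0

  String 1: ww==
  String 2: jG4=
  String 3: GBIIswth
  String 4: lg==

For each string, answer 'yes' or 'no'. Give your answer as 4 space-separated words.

Answer: yes yes yes yes

Derivation:
String 1: 'ww==' → valid
String 2: 'jG4=' → valid
String 3: 'GBIIswth' → valid
String 4: 'lg==' → valid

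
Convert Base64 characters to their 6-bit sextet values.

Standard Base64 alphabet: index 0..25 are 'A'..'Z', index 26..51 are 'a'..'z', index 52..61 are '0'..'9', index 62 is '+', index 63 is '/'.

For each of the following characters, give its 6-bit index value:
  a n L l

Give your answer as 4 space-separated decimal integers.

'a': a..z range, 26 + ord('a') − ord('a') = 26
'n': a..z range, 26 + ord('n') − ord('a') = 39
'L': A..Z range, ord('L') − ord('A') = 11
'l': a..z range, 26 + ord('l') − ord('a') = 37

Answer: 26 39 11 37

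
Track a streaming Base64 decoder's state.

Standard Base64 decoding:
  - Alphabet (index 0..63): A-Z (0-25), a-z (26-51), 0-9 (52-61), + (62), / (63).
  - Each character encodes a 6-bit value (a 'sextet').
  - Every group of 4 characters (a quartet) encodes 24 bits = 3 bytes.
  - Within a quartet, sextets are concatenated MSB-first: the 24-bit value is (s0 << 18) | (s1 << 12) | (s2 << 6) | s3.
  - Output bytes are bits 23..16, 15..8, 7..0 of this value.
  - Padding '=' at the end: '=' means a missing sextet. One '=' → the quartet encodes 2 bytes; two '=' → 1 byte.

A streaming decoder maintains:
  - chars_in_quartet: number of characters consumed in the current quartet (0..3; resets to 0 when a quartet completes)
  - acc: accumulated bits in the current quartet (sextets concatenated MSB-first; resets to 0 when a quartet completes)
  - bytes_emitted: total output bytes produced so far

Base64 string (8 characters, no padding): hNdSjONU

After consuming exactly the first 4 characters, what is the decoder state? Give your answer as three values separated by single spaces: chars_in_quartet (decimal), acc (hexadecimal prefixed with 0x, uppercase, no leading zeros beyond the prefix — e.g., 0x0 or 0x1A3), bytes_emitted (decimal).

Answer: 0 0x0 3

Derivation:
After char 0 ('h'=33): chars_in_quartet=1 acc=0x21 bytes_emitted=0
After char 1 ('N'=13): chars_in_quartet=2 acc=0x84D bytes_emitted=0
After char 2 ('d'=29): chars_in_quartet=3 acc=0x2135D bytes_emitted=0
After char 3 ('S'=18): chars_in_quartet=4 acc=0x84D752 -> emit 84 D7 52, reset; bytes_emitted=3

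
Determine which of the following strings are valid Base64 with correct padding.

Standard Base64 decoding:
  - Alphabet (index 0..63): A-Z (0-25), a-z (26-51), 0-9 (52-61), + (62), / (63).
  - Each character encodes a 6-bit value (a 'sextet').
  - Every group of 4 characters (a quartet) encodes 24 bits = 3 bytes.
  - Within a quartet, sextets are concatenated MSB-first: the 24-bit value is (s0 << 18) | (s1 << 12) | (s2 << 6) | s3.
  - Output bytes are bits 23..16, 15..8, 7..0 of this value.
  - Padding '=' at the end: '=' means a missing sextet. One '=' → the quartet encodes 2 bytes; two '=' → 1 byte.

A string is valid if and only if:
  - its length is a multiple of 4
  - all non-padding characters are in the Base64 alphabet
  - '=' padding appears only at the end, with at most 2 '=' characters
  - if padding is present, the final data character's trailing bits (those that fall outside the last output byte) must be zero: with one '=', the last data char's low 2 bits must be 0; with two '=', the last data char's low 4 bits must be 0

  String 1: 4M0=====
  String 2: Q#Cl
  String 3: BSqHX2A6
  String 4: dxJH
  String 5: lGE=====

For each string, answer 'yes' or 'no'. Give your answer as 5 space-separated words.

String 1: '4M0=====' → invalid (5 pad chars (max 2))
String 2: 'Q#Cl' → invalid (bad char(s): ['#'])
String 3: 'BSqHX2A6' → valid
String 4: 'dxJH' → valid
String 5: 'lGE=====' → invalid (5 pad chars (max 2))

Answer: no no yes yes no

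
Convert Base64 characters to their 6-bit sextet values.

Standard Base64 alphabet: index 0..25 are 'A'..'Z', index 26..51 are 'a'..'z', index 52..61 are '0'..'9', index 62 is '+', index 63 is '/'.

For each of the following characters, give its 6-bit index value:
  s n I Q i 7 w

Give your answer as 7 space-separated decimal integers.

's': a..z range, 26 + ord('s') − ord('a') = 44
'n': a..z range, 26 + ord('n') − ord('a') = 39
'I': A..Z range, ord('I') − ord('A') = 8
'Q': A..Z range, ord('Q') − ord('A') = 16
'i': a..z range, 26 + ord('i') − ord('a') = 34
'7': 0..9 range, 52 + ord('7') − ord('0') = 59
'w': a..z range, 26 + ord('w') − ord('a') = 48

Answer: 44 39 8 16 34 59 48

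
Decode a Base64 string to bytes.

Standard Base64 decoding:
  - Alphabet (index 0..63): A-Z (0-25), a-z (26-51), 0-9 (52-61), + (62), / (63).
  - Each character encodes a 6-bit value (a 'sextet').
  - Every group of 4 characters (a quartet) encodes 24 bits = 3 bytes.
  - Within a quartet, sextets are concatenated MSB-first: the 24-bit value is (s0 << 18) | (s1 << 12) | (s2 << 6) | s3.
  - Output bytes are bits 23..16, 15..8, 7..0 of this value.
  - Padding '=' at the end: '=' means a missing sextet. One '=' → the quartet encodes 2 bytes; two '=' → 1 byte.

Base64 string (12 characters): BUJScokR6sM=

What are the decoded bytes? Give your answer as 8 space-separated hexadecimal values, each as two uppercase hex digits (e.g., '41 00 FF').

After char 0 ('B'=1): chars_in_quartet=1 acc=0x1 bytes_emitted=0
After char 1 ('U'=20): chars_in_quartet=2 acc=0x54 bytes_emitted=0
After char 2 ('J'=9): chars_in_quartet=3 acc=0x1509 bytes_emitted=0
After char 3 ('S'=18): chars_in_quartet=4 acc=0x54252 -> emit 05 42 52, reset; bytes_emitted=3
After char 4 ('c'=28): chars_in_quartet=1 acc=0x1C bytes_emitted=3
After char 5 ('o'=40): chars_in_quartet=2 acc=0x728 bytes_emitted=3
After char 6 ('k'=36): chars_in_quartet=3 acc=0x1CA24 bytes_emitted=3
After char 7 ('R'=17): chars_in_quartet=4 acc=0x728911 -> emit 72 89 11, reset; bytes_emitted=6
After char 8 ('6'=58): chars_in_quartet=1 acc=0x3A bytes_emitted=6
After char 9 ('s'=44): chars_in_quartet=2 acc=0xEAC bytes_emitted=6
After char 10 ('M'=12): chars_in_quartet=3 acc=0x3AB0C bytes_emitted=6
Padding '=': partial quartet acc=0x3AB0C -> emit EA C3; bytes_emitted=8

Answer: 05 42 52 72 89 11 EA C3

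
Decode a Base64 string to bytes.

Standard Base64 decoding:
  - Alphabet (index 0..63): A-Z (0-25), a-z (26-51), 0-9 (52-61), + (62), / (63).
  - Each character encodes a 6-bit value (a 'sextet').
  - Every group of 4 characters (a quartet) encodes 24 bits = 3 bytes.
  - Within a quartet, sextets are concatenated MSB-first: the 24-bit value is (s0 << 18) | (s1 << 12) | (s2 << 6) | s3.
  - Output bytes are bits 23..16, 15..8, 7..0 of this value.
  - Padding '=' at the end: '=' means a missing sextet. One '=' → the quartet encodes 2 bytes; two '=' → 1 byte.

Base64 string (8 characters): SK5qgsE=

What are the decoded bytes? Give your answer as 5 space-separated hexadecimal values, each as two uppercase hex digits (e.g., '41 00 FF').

After char 0 ('S'=18): chars_in_quartet=1 acc=0x12 bytes_emitted=0
After char 1 ('K'=10): chars_in_quartet=2 acc=0x48A bytes_emitted=0
After char 2 ('5'=57): chars_in_quartet=3 acc=0x122B9 bytes_emitted=0
After char 3 ('q'=42): chars_in_quartet=4 acc=0x48AE6A -> emit 48 AE 6A, reset; bytes_emitted=3
After char 4 ('g'=32): chars_in_quartet=1 acc=0x20 bytes_emitted=3
After char 5 ('s'=44): chars_in_quartet=2 acc=0x82C bytes_emitted=3
After char 6 ('E'=4): chars_in_quartet=3 acc=0x20B04 bytes_emitted=3
Padding '=': partial quartet acc=0x20B04 -> emit 82 C1; bytes_emitted=5

Answer: 48 AE 6A 82 C1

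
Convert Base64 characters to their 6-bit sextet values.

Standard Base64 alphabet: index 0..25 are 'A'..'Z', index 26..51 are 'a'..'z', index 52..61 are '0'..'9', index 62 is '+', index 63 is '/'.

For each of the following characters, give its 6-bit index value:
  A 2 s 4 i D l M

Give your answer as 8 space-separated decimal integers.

Answer: 0 54 44 56 34 3 37 12

Derivation:
'A': A..Z range, ord('A') − ord('A') = 0
'2': 0..9 range, 52 + ord('2') − ord('0') = 54
's': a..z range, 26 + ord('s') − ord('a') = 44
'4': 0..9 range, 52 + ord('4') − ord('0') = 56
'i': a..z range, 26 + ord('i') − ord('a') = 34
'D': A..Z range, ord('D') − ord('A') = 3
'l': a..z range, 26 + ord('l') − ord('a') = 37
'M': A..Z range, ord('M') − ord('A') = 12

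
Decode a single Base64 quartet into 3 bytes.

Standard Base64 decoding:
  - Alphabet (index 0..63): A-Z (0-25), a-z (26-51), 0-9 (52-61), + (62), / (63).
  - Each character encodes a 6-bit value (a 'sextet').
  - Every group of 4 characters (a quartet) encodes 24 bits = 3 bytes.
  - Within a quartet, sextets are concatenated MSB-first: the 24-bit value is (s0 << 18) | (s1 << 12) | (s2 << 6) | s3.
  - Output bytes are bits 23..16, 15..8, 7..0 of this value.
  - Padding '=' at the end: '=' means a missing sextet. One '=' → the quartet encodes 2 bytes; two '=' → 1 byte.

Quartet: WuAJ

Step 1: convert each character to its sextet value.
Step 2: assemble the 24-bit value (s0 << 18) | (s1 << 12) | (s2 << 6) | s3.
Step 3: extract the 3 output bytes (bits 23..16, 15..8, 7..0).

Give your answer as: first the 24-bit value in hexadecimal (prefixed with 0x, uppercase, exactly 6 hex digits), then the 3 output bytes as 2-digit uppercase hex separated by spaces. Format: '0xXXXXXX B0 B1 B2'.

Answer: 0x5AE009 5A E0 09

Derivation:
Sextets: W=22, u=46, A=0, J=9
24-bit: (22<<18) | (46<<12) | (0<<6) | 9
      = 0x580000 | 0x02E000 | 0x000000 | 0x000009
      = 0x5AE009
Bytes: (v>>16)&0xFF=5A, (v>>8)&0xFF=E0, v&0xFF=09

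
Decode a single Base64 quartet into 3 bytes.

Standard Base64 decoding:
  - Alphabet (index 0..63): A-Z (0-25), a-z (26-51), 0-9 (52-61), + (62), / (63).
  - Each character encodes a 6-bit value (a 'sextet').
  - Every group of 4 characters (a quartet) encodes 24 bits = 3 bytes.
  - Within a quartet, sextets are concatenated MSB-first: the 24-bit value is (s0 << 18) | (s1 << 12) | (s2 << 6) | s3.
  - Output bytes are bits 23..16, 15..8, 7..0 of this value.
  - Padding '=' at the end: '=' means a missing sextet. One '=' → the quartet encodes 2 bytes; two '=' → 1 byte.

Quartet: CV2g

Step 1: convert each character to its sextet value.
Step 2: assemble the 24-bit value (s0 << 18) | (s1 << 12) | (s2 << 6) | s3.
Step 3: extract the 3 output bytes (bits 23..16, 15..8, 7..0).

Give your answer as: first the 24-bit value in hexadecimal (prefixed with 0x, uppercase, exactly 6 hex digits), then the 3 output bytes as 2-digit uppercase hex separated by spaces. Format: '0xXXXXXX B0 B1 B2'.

Sextets: C=2, V=21, 2=54, g=32
24-bit: (2<<18) | (21<<12) | (54<<6) | 32
      = 0x080000 | 0x015000 | 0x000D80 | 0x000020
      = 0x095DA0
Bytes: (v>>16)&0xFF=09, (v>>8)&0xFF=5D, v&0xFF=A0

Answer: 0x095DA0 09 5D A0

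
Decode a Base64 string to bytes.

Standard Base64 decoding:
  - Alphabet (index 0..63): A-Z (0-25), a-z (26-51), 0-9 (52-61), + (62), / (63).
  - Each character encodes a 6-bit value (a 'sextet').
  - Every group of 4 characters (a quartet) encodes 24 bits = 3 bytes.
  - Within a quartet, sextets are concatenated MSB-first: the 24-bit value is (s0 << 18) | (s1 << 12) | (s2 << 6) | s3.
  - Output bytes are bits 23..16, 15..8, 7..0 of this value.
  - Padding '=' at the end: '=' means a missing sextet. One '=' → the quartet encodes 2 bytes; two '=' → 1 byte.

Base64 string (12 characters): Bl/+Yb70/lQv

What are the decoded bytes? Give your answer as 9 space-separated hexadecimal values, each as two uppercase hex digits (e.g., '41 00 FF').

After char 0 ('B'=1): chars_in_quartet=1 acc=0x1 bytes_emitted=0
After char 1 ('l'=37): chars_in_quartet=2 acc=0x65 bytes_emitted=0
After char 2 ('/'=63): chars_in_quartet=3 acc=0x197F bytes_emitted=0
After char 3 ('+'=62): chars_in_quartet=4 acc=0x65FFE -> emit 06 5F FE, reset; bytes_emitted=3
After char 4 ('Y'=24): chars_in_quartet=1 acc=0x18 bytes_emitted=3
After char 5 ('b'=27): chars_in_quartet=2 acc=0x61B bytes_emitted=3
After char 6 ('7'=59): chars_in_quartet=3 acc=0x186FB bytes_emitted=3
After char 7 ('0'=52): chars_in_quartet=4 acc=0x61BEF4 -> emit 61 BE F4, reset; bytes_emitted=6
After char 8 ('/'=63): chars_in_quartet=1 acc=0x3F bytes_emitted=6
After char 9 ('l'=37): chars_in_quartet=2 acc=0xFE5 bytes_emitted=6
After char 10 ('Q'=16): chars_in_quartet=3 acc=0x3F950 bytes_emitted=6
After char 11 ('v'=47): chars_in_quartet=4 acc=0xFE542F -> emit FE 54 2F, reset; bytes_emitted=9

Answer: 06 5F FE 61 BE F4 FE 54 2F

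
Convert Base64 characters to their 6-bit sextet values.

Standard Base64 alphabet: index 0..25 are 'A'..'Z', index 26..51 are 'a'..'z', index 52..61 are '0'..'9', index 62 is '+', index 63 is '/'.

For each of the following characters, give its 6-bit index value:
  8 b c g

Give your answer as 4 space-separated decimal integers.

'8': 0..9 range, 52 + ord('8') − ord('0') = 60
'b': a..z range, 26 + ord('b') − ord('a') = 27
'c': a..z range, 26 + ord('c') − ord('a') = 28
'g': a..z range, 26 + ord('g') − ord('a') = 32

Answer: 60 27 28 32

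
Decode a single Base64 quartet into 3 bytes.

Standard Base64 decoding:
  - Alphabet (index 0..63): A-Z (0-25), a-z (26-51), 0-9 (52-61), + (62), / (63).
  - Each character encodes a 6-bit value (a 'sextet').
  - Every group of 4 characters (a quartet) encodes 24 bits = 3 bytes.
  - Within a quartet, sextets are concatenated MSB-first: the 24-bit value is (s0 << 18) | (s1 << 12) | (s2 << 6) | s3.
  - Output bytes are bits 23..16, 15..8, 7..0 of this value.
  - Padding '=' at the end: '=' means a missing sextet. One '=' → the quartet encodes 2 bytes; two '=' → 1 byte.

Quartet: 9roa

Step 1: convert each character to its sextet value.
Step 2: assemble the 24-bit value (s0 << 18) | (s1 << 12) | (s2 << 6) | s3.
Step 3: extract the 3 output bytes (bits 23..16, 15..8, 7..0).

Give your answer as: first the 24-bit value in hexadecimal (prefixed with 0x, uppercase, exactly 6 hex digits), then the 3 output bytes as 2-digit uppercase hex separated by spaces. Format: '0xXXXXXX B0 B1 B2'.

Sextets: 9=61, r=43, o=40, a=26
24-bit: (61<<18) | (43<<12) | (40<<6) | 26
      = 0xF40000 | 0x02B000 | 0x000A00 | 0x00001A
      = 0xF6BA1A
Bytes: (v>>16)&0xFF=F6, (v>>8)&0xFF=BA, v&0xFF=1A

Answer: 0xF6BA1A F6 BA 1A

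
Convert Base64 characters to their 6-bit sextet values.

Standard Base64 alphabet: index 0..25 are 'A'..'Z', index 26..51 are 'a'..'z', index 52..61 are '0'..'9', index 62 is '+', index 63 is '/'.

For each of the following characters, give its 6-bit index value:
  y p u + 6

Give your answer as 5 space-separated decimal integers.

Answer: 50 41 46 62 58

Derivation:
'y': a..z range, 26 + ord('y') − ord('a') = 50
'p': a..z range, 26 + ord('p') − ord('a') = 41
'u': a..z range, 26 + ord('u') − ord('a') = 46
'+': index 62
'6': 0..9 range, 52 + ord('6') − ord('0') = 58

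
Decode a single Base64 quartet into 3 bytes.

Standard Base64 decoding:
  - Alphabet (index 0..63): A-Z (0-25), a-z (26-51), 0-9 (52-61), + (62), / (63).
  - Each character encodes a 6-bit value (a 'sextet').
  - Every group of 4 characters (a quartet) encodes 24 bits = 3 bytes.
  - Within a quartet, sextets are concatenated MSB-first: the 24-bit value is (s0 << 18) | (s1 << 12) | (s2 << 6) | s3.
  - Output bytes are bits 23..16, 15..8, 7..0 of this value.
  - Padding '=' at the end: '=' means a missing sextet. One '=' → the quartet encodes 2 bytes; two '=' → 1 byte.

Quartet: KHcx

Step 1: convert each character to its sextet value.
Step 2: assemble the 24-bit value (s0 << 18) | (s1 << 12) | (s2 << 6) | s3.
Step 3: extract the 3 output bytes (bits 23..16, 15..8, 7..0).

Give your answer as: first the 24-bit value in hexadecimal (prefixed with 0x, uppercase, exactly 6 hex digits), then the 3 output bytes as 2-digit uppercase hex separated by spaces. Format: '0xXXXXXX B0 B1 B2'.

Answer: 0x287731 28 77 31

Derivation:
Sextets: K=10, H=7, c=28, x=49
24-bit: (10<<18) | (7<<12) | (28<<6) | 49
      = 0x280000 | 0x007000 | 0x000700 | 0x000031
      = 0x287731
Bytes: (v>>16)&0xFF=28, (v>>8)&0xFF=77, v&0xFF=31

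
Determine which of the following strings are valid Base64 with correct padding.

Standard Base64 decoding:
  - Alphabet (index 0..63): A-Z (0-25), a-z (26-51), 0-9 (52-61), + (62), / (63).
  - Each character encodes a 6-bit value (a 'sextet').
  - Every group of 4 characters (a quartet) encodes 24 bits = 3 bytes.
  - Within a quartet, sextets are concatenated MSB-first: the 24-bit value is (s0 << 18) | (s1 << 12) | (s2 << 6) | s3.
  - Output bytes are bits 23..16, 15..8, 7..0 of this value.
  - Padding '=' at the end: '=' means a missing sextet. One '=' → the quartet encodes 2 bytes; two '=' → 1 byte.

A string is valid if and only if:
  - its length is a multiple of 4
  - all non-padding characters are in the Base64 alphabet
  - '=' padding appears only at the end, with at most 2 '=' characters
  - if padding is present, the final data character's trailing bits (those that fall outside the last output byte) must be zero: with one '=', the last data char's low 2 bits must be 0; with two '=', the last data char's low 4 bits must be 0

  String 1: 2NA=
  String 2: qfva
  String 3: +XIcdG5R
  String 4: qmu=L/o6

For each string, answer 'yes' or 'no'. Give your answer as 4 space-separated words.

Answer: yes yes yes no

Derivation:
String 1: '2NA=' → valid
String 2: 'qfva' → valid
String 3: '+XIcdG5R' → valid
String 4: 'qmu=L/o6' → invalid (bad char(s): ['=']; '=' in middle)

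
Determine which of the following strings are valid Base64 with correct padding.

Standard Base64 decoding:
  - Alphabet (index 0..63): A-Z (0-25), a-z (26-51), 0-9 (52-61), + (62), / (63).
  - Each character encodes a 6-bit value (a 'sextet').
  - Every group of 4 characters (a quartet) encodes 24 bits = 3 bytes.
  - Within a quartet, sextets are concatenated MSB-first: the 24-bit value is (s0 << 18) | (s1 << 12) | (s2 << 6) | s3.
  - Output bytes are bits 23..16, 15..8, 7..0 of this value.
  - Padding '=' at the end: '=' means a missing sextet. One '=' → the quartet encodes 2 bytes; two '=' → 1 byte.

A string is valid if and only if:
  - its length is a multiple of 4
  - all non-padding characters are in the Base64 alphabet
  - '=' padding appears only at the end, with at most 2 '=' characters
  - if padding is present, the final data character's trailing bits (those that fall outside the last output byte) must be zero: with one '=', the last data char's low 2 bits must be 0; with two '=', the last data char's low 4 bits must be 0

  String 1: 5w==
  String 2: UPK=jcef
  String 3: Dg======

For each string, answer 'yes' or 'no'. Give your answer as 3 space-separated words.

String 1: '5w==' → valid
String 2: 'UPK=jcef' → invalid (bad char(s): ['=']; '=' in middle)
String 3: 'Dg======' → invalid (6 pad chars (max 2))

Answer: yes no no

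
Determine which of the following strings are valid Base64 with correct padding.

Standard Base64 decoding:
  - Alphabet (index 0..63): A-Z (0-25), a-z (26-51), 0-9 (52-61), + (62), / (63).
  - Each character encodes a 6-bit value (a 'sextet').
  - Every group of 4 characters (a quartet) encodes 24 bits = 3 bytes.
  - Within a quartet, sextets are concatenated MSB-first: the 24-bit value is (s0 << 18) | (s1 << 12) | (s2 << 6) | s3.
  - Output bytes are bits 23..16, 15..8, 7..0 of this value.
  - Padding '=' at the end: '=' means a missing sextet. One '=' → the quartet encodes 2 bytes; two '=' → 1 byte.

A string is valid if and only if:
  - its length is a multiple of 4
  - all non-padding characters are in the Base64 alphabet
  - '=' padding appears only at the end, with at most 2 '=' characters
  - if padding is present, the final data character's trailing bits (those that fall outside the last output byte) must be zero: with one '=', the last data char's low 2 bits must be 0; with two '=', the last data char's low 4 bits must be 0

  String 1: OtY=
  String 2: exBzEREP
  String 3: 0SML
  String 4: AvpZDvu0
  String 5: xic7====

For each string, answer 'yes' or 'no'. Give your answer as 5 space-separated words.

Answer: yes yes yes yes no

Derivation:
String 1: 'OtY=' → valid
String 2: 'exBzEREP' → valid
String 3: '0SML' → valid
String 4: 'AvpZDvu0' → valid
String 5: 'xic7====' → invalid (4 pad chars (max 2))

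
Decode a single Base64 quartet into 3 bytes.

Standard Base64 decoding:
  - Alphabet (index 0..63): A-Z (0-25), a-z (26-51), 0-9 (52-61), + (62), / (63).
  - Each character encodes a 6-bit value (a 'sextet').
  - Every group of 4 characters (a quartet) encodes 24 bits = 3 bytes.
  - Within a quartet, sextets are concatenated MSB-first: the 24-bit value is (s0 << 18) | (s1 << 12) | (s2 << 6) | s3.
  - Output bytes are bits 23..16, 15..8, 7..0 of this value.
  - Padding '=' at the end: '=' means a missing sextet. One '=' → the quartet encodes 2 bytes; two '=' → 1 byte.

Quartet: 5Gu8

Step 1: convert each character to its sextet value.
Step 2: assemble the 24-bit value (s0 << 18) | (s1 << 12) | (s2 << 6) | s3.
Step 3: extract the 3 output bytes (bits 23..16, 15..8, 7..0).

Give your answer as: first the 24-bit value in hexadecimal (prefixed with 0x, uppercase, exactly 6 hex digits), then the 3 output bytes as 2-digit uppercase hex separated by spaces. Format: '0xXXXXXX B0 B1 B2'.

Sextets: 5=57, G=6, u=46, 8=60
24-bit: (57<<18) | (6<<12) | (46<<6) | 60
      = 0xE40000 | 0x006000 | 0x000B80 | 0x00003C
      = 0xE46BBC
Bytes: (v>>16)&0xFF=E4, (v>>8)&0xFF=6B, v&0xFF=BC

Answer: 0xE46BBC E4 6B BC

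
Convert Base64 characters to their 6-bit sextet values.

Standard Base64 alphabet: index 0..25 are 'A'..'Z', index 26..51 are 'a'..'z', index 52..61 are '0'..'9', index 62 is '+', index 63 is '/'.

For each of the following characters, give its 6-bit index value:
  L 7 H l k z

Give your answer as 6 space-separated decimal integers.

'L': A..Z range, ord('L') − ord('A') = 11
'7': 0..9 range, 52 + ord('7') − ord('0') = 59
'H': A..Z range, ord('H') − ord('A') = 7
'l': a..z range, 26 + ord('l') − ord('a') = 37
'k': a..z range, 26 + ord('k') − ord('a') = 36
'z': a..z range, 26 + ord('z') − ord('a') = 51

Answer: 11 59 7 37 36 51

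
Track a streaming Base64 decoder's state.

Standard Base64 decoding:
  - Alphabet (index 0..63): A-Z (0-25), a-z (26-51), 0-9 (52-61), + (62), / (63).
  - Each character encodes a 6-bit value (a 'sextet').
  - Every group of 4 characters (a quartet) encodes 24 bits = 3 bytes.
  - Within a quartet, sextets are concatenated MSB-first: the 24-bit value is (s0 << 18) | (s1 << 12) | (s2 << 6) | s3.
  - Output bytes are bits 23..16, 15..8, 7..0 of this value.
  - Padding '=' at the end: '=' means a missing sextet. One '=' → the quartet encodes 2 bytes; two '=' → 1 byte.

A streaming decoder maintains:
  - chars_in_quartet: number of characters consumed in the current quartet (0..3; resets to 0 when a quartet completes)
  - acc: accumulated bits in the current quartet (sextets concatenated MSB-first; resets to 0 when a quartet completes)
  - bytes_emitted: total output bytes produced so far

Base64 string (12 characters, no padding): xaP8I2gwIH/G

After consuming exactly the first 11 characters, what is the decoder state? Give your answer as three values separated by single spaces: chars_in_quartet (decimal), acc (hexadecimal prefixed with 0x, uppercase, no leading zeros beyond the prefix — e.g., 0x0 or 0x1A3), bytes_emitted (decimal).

Answer: 3 0x81FF 6

Derivation:
After char 0 ('x'=49): chars_in_quartet=1 acc=0x31 bytes_emitted=0
After char 1 ('a'=26): chars_in_quartet=2 acc=0xC5A bytes_emitted=0
After char 2 ('P'=15): chars_in_quartet=3 acc=0x3168F bytes_emitted=0
After char 3 ('8'=60): chars_in_quartet=4 acc=0xC5A3FC -> emit C5 A3 FC, reset; bytes_emitted=3
After char 4 ('I'=8): chars_in_quartet=1 acc=0x8 bytes_emitted=3
After char 5 ('2'=54): chars_in_quartet=2 acc=0x236 bytes_emitted=3
After char 6 ('g'=32): chars_in_quartet=3 acc=0x8DA0 bytes_emitted=3
After char 7 ('w'=48): chars_in_quartet=4 acc=0x236830 -> emit 23 68 30, reset; bytes_emitted=6
After char 8 ('I'=8): chars_in_quartet=1 acc=0x8 bytes_emitted=6
After char 9 ('H'=7): chars_in_quartet=2 acc=0x207 bytes_emitted=6
After char 10 ('/'=63): chars_in_quartet=3 acc=0x81FF bytes_emitted=6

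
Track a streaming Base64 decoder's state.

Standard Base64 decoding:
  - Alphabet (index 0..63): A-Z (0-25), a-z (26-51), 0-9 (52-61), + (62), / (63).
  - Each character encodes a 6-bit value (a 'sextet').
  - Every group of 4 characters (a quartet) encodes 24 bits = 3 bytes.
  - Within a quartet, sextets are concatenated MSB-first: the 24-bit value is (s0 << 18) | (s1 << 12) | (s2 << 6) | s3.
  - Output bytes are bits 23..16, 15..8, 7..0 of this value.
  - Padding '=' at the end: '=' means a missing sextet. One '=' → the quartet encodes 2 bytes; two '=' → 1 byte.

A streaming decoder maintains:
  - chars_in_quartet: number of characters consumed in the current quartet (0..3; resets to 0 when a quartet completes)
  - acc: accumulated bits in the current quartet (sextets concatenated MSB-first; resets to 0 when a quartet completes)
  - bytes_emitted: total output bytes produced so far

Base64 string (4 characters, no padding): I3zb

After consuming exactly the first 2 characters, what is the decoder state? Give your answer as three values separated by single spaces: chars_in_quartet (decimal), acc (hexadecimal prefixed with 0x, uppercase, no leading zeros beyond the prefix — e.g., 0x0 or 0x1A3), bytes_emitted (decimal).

Answer: 2 0x237 0

Derivation:
After char 0 ('I'=8): chars_in_quartet=1 acc=0x8 bytes_emitted=0
After char 1 ('3'=55): chars_in_quartet=2 acc=0x237 bytes_emitted=0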